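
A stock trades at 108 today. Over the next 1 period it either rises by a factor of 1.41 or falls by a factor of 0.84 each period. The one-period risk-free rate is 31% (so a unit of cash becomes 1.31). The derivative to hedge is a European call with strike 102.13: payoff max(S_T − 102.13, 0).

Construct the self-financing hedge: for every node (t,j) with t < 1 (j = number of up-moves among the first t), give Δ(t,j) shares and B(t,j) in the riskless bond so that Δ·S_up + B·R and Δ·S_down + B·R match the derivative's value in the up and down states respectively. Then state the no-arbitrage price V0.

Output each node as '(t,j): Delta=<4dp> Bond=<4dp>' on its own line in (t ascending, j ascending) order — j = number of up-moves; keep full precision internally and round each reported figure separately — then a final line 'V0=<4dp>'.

No-arbitrage ⇒ martingale measure with p* = (R−d)/(u−d) = 0.8246.
Terminal payoffs: V(1,0)=0.0000, V(1,1)=50.1500
Node (0,0) S=108.0000: V=(p*·50.1500+(1−p*)·0.0000)/1.31=31.5662; Δ=(50.1500−0.0000)/(152.2800−90.7200)=0.8147; B=V−Δ·S=-56.4162
Each (Δ,B) replicates both successor values, so the strategy is self-financing and V0 is arbitrage-free.

(0,0): Delta=0.8147 Bond=-56.4162
V0=31.5662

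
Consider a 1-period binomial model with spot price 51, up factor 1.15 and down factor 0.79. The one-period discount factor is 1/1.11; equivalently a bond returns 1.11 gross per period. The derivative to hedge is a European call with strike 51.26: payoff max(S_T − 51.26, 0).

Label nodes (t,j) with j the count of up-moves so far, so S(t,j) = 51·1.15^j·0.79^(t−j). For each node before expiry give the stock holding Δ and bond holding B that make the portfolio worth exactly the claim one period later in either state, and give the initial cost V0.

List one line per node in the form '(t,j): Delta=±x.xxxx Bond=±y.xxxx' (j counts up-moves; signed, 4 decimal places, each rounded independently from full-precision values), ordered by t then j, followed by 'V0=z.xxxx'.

No-arbitrage ⇒ martingale measure with p* = (R−d)/(u−d) = 0.8889.
Payoff layer (t=1): V(1,0)=0.0000, V(1,1)=7.3900
(0,0): S=51.0000. Δ = (V_up−V_dn)/(S_up−S_dn) = (7.3900−0.0000)/(58.6500−40.2900) = 0.4025. V = [p*·7.3900 + (1−p*)·0.0000]/1.11 = 5.9179. B = V − Δ·S = -14.6099.
Each (Δ,B) replicates both successor values, so the strategy is self-financing and V0 is arbitrage-free.

(0,0): Delta=0.4025 Bond=-14.6099
V0=5.9179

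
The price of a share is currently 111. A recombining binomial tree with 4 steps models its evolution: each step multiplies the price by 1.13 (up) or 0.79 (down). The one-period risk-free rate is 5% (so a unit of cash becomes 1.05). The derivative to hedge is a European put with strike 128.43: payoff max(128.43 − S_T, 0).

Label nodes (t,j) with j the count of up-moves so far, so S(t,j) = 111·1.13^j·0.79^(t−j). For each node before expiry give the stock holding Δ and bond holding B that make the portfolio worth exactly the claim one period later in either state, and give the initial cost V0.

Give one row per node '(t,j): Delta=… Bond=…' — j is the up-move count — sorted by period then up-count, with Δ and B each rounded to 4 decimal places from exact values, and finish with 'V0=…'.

Under the risk-neutral measure, an up-move has probability p* = (R−d)/(u−d) = 0.7647 and values discount at R = 1.05.
At expiry t=4: V(4,0)=85.1954, V(4,1)=66.5881, V(4,2)=39.9726, V(4,3)=1.9024, V(4,4)=0.0000
(3,0): S=54.7273. Δ = (V_up−V_dn)/(S_up−S_dn) = (66.5881−85.1954)/(61.8419−43.2346) = -1.0000. V = [p*·66.5881 + (1−p*)·85.1954]/1.05 = 67.5870. B = V − Δ·S = 122.3143.
(3,1): S=78.2809. Δ = (V_up−V_dn)/(S_up−S_dn) = (39.9726−66.5881)/(88.4574−61.8419) = -1.0000. V = [p*·39.9726 + (1−p*)·66.5881]/1.05 = 44.0334. B = V − Δ·S = 122.3143.
(3,2): S=111.9714. Δ = (V_up−V_dn)/(S_up−S_dn) = (1.9024−39.9726)/(126.5276−88.4574) = -1.0000. V = [p*·1.9024 + (1−p*)·39.9726]/1.05 = 10.3429. B = V − Δ·S = 122.3143.
(3,3): S=160.1616. Δ = (V_up−V_dn)/(S_up−S_dn) = (0.0000−1.9024)/(180.9826−126.5276) = -0.0349. V = [p*·0.0000 + (1−p*)·1.9024]/1.05 = 0.4263. B = V − Δ·S = 6.0215.
(2,0): S=69.2751. Δ = (V_up−V_dn)/(S_up−S_dn) = (44.0334−67.5870)/(78.2809−54.7273) = -1.0000. V = [p*·44.0334 + (1−p*)·67.5870]/1.05 = 47.2147. B = V − Δ·S = 116.4898.
(2,1): S=99.0897. Δ = (V_up−V_dn)/(S_up−S_dn) = (10.3429−44.0334)/(111.9714−78.2809) = -1.0000. V = [p*·10.3429 + (1−p*)·44.0334]/1.05 = 17.4001. B = V − Δ·S = 116.4898.
(2,2): S=141.7359. Δ = (V_up−V_dn)/(S_up−S_dn) = (0.4263−10.3429)/(160.1616−111.9714) = -0.2058. V = [p*·0.4263 + (1−p*)·10.3429]/1.05 = 2.6282. B = V − Δ·S = 31.7948.
(1,0): S=87.6900. Δ = (V_up−V_dn)/(S_up−S_dn) = (17.4001−47.2147)/(99.0897−69.2751) = -1.0000. V = [p*·17.4001 + (1−p*)·47.2147]/1.05 = 23.2527. B = V − Δ·S = 110.9427.
(1,1): S=125.4300. Δ = (V_up−V_dn)/(S_up−S_dn) = (2.6282−17.4001)/(141.7359−99.0897) = -0.3464. V = [p*·2.6282 + (1−p*)·17.4001]/1.05 = 5.8133. B = V − Δ·S = 49.2600.
(0,0): S=111.0000. Δ = (V_up−V_dn)/(S_up−S_dn) = (5.8133−23.2527)/(125.4300−87.6900) = -0.4621. V = [p*·5.8133 + (1−p*)·23.2527]/1.05 = 9.4444. B = V − Δ·S = 60.7367.
Each (Δ,B) replicates both successor values, so the strategy is self-financing and V0 is arbitrage-free.

(0,0): Delta=-0.4621 Bond=60.7367
(1,0): Delta=-1.0000 Bond=110.9427
(1,1): Delta=-0.3464 Bond=49.2600
(2,0): Delta=-1.0000 Bond=116.4898
(2,1): Delta=-1.0000 Bond=116.4898
(2,2): Delta=-0.2058 Bond=31.7948
(3,0): Delta=-1.0000 Bond=122.3143
(3,1): Delta=-1.0000 Bond=122.3143
(3,2): Delta=-1.0000 Bond=122.3143
(3,3): Delta=-0.0349 Bond=6.0215
V0=9.4444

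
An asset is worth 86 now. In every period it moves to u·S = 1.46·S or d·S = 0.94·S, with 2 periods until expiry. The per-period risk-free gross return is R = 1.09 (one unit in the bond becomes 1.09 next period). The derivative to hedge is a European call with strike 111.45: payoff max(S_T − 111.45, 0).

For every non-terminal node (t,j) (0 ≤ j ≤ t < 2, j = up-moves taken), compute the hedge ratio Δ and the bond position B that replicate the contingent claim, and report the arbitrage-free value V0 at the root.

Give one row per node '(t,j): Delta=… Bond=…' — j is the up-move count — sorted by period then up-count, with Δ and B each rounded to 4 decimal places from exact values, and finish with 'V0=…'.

(0,0): Delta=0.4824 Bond=-34.1788
(1,0): Delta=0.1564 Bond=-10.9065
(1,1): Delta=1.0000 Bond=-102.2477
V0=7.3056

Risk-neutral probability p* = (R−d)/(u−d) = (1.09−0.94)/(1.46−0.94) = 0.2885.
At expiry t=2: V(2,0)=0.0000, V(2,1)=6.5764, V(2,2)=71.8676
  t=1,j=0: stock 80.8400 → up 118.0264 (V=6.5764), down 75.9896 (V=0.0000). Price 1.7404; hedge Δ=0.1564, bond B=-10.9065.
  t=1,j=1: stock 125.5600 → up 183.3176 (V=71.8676), down 118.0264 (V=6.5764). Price 23.3123; hedge Δ=1.0000, bond B=-102.2477.
  t=0,j=0: stock 86.0000 → up 125.5600 (V=23.3123), down 80.8400 (V=1.7404). Price 7.3056; hedge Δ=0.4824, bond B=-34.1788.
Self-financing check: at every node Δ·S+B equals the discounted successor values.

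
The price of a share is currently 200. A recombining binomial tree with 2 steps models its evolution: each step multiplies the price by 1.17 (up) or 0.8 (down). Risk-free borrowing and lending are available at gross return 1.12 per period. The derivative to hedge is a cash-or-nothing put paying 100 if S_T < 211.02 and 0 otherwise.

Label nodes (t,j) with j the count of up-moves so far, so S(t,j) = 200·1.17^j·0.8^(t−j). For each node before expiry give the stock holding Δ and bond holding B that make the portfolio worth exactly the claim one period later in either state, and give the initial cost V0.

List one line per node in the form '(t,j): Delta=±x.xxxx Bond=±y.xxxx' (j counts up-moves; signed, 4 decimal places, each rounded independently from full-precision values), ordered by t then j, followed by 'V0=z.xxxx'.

(0,0): Delta=-1.0435 Bond=228.7929
(1,0): Delta=0.0000 Bond=89.2857
(1,1): Delta=-1.1550 Bond=282.3359
V0=20.0900

No-arbitrage ⇒ martingale measure with p* = (R−d)/(u−d) = 0.8649.
At expiry t=2: V(2,0)=100.0000, V(2,1)=100.0000, V(2,2)=0.0000
  t=1,j=0: stock 160.0000 → up 187.2000 (V=100.0000), down 128.0000 (V=100.0000). Price 89.2857; hedge Δ=0.0000, bond B=89.2857.
  t=1,j=1: stock 234.0000 → up 273.7800 (V=0.0000), down 187.2000 (V=100.0000). Price 12.0656; hedge Δ=-1.1550, bond B=282.3359.
  t=0,j=0: stock 200.0000 → up 234.0000 (V=12.0656), down 160.0000 (V=89.2857). Price 20.0900; hedge Δ=-1.0435, bond B=228.7929.
Check: Δ(0,0)·S0 + B(0,0) = 20.0900 = V0.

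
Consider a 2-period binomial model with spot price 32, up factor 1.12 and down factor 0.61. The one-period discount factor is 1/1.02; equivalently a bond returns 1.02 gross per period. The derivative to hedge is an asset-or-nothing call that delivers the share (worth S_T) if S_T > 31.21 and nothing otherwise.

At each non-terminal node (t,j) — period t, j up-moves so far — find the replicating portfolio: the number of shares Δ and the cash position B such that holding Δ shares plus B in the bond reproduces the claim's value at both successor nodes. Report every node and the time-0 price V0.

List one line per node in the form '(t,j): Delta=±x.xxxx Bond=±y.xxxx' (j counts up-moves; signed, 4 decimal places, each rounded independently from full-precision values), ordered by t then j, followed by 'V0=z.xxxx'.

(0,0): Delta=1.9386 Bond=-37.0987
(1,0): Delta=0.0000 Bond=0.0000
(1,1): Delta=2.1961 Bond=-47.0701
V0=24.9352

The replicating-portfolio and risk-neutral prices coincide; use p* = (1.02−0.61)/(1.12−0.61) = 0.8039 for the latter.
At expiry t=2: V(2,0)=0.0000, V(2,1)=0.0000, V(2,2)=40.1408
  t=1,j=0: stock 19.5200 → up 21.8624 (V=0.0000), down 11.9072 (V=0.0000). Price 0.0000; hedge Δ=0.0000, bond B=0.0000.
  t=1,j=1: stock 35.8400 → up 40.1408 (V=40.1408), down 21.8624 (V=0.0000). Price 31.6373; hedge Δ=2.1961, bond B=-47.0701.
  t=0,j=0: stock 32.0000 → up 35.8400 (V=31.6373), down 19.5200 (V=0.0000). Price 24.9352; hedge Δ=1.9386, bond B=-37.0987.
Root portfolio cost Δ·32+B reproduces V0=24.9352.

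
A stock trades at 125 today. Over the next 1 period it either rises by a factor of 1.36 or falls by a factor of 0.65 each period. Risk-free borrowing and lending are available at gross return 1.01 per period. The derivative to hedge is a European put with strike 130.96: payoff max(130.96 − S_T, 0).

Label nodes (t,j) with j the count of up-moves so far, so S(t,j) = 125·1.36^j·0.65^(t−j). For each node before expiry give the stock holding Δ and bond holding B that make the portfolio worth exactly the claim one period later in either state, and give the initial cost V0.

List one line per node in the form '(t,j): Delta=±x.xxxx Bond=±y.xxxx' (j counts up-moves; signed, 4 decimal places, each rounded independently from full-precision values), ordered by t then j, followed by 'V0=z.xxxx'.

(0,0): Delta=-0.5601 Bond=94.2764
V0=24.2623

Risk-neutral probability p* = (R−d)/(u−d) = (1.01−0.65)/(1.36−0.65) = 0.5070.
Terminal payoffs: V(1,0)=49.7100, V(1,1)=0.0000
Node (0,0) S=125.0000: V=(p*·0.0000+(1−p*)·49.7100)/1.01=24.2623; Δ=(0.0000−49.7100)/(170.0000−81.2500)=-0.5601; B=V−Δ·S=94.2764
Self-financing check: at every node Δ·S+B equals the discounted successor values.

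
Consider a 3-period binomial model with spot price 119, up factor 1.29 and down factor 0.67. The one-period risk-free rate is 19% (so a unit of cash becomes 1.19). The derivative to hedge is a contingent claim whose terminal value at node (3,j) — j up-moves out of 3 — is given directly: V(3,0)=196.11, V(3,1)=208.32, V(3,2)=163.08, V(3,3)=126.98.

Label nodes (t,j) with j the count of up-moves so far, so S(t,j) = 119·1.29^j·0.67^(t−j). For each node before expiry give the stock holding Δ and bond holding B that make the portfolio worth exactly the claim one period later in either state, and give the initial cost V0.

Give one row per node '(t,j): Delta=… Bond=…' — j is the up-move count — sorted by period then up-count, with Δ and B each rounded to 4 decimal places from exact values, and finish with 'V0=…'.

No-arbitrage ⇒ martingale measure with p* = (R−d)/(u−d) = 0.8387.
Terminal payoffs: V(3,0)=196.1100, V(3,1)=208.3200, V(3,2)=163.0800, V(3,3)=126.9800
  t=2,j=0: stock 53.4191 → up 68.9106 (V=208.3200), down 35.7908 (V=196.1100). Price 173.4039; hedge Δ=0.3687, bond B=153.7104.
  t=2,j=1: stock 102.8517 → up 132.6787 (V=163.0800), down 68.9106 (V=208.3200). Price 143.1738; hedge Δ=-0.7094, bond B=216.1415.
  t=2,j=2: stock 198.0279 → up 255.4560 (V=126.9800), down 132.6787 (V=163.0800). Price 111.5988; hedge Δ=-0.2940, bond B=169.8246.
  t=1,j=0: stock 79.7300 → up 102.8517 (V=143.1738), down 53.4191 (V=173.4039). Price 124.4114; hedge Δ=-0.6115, bond B=173.1697.
  t=1,j=1: stock 153.5100 → up 198.0279 (V=111.5988), down 102.8517 (V=143.1738). Price 98.0601; hedge Δ=-0.3318, bond B=148.9875.
  t=0,j=0: stock 119.0000 → up 153.5100 (V=98.0601), down 79.7300 (V=124.4114). Price 85.9751; hedge Δ=-0.3572, bond B=128.4772.
Check: Δ(0,0)·S0 + B(0,0) = 85.9751 = V0.

(0,0): Delta=-0.3572 Bond=128.4772
(1,0): Delta=-0.6115 Bond=173.1697
(1,1): Delta=-0.3318 Bond=148.9875
(2,0): Delta=0.3687 Bond=153.7104
(2,1): Delta=-0.7094 Bond=216.1415
(2,2): Delta=-0.2940 Bond=169.8246
V0=85.9751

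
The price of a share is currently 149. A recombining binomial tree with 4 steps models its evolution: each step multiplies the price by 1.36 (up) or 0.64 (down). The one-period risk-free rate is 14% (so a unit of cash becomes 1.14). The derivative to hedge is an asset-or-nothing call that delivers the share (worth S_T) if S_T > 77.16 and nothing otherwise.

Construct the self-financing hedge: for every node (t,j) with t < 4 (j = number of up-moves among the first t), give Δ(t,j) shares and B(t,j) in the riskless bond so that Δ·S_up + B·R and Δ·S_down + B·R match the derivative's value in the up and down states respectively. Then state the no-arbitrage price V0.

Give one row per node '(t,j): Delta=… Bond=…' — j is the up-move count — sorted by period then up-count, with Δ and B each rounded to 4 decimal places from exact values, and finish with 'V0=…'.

(0,0): Delta=1.0600 Bond=-11.5556
(1,0): Delta=1.2232 Bond=-28.7418
(1,1): Delta=1.0262 Bond=-6.3232
(2,0): Delta=1.5649 Bond=-53.6166
(2,1): Delta=1.1525 Bond=-23.5913
(2,2): Delta=1.0000 Bond=0.0000
(3,0): Delta=0.0000 Bond=0.0000
(3,1): Delta=1.8889 Bond=-88.0170
(3,2): Delta=1.0000 Bond=0.0000
(3,3): Delta=1.0000 Bond=0.0000
V0=146.3786

No-arbitrage ⇒ martingale measure with p* = (R−d)/(u−d) = 0.6944.
Terminal payoffs: V(4,0)=0.0000, V(4,1)=0.0000, V(4,2)=112.8818, V(4,3)=239.8739, V(4,4)=509.7320
  t=3,j=0: stock 39.0595 → up 53.1209 (V=0.0000), down 24.9981 (V=0.0000). Price 0.0000; hedge Δ=0.0000, bond B=0.0000.
  t=3,j=1: stock 83.0013 → up 112.8818 (V=112.8818), down 53.1209 (V=0.0000). Price 68.7633; hedge Δ=1.8889, bond B=-88.0170.
  t=3,j=2: stock 176.3779 → up 239.8739 (V=239.8739), down 112.8818 (V=112.8818). Price 176.3779; hedge Δ=1.0000, bond B=0.0000.
  t=3,j=3: stock 374.8029 → up 509.7320 (V=509.7320), down 239.8739 (V=239.8739). Price 374.8029; hedge Δ=1.0000, bond B=0.0000.
  t=2,j=0: stock 61.0304 → up 83.0013 (V=68.7633), down 39.0595 (V=0.0000). Price 41.8880; hedge Δ=1.5649, bond B=-53.6166.
  t=2,j=1: stock 129.6896 → up 176.3779 (V=176.3779), down 83.0013 (V=68.7633). Price 125.8734; hedge Δ=1.1525, bond B=-23.5913.
  t=2,j=2: stock 275.5904 → up 374.8029 (V=374.8029), down 176.3779 (V=176.3779). Price 275.5904; hedge Δ=1.0000, bond B=0.0000.
  t=1,j=0: stock 95.3600 → up 129.6896 (V=125.8734), down 61.0304 (V=41.8880). Price 87.9045; hedge Δ=1.2232, bond B=-28.7418.
  t=1,j=1: stock 202.6400 → up 275.5904 (V=275.5904), down 129.6896 (V=125.8734). Price 201.6171; hedge Δ=1.0262, bond B=-6.3232.
  t=0,j=0: stock 149.0000 → up 202.6400 (V=201.6171), down 95.3600 (V=87.9045). Price 146.3786; hedge Δ=1.0600, bond B=-11.5556.
Self-financing check: at every node Δ·S+B equals the discounted successor values.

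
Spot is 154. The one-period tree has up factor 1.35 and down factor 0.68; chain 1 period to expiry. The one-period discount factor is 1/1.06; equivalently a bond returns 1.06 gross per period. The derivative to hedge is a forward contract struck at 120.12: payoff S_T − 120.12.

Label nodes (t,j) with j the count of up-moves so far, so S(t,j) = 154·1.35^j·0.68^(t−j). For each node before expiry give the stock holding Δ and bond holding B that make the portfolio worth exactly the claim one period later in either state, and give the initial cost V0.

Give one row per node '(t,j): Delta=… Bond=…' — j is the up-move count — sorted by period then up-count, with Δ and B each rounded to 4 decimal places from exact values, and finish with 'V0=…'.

(0,0): Delta=1.0000 Bond=-113.3208
V0=40.6792

No-arbitrage ⇒ martingale measure with p* = (R−d)/(u−d) = 0.5672.
Terminal payoffs: V(1,0)=-15.4000, V(1,1)=87.7800
  t=0,j=0: stock 154.0000 → up 207.9000 (V=87.7800), down 104.7200 (V=-15.4000). Price 40.6792; hedge Δ=1.0000, bond B=-113.3208.
Each (Δ,B) replicates both successor values, so the strategy is self-financing and V0 is arbitrage-free.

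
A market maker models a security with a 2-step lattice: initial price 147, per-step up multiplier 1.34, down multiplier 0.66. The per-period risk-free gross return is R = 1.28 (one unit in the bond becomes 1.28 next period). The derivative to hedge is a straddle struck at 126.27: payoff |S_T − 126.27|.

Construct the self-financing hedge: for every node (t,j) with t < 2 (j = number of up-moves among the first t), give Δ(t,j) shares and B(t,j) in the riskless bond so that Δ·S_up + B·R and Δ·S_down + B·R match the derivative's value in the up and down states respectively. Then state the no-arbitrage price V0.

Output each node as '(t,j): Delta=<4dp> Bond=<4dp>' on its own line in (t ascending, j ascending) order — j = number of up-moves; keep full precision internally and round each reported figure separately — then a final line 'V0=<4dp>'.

(0,0): Delta=0.9142 Bond=-63.8593
(1,0): Delta=-0.8867 Bond=92.9814
(1,1): Delta=1.0000 Bond=-98.6484
V0=70.5224

Under the risk-neutral measure, an up-move has probability p* = (R−d)/(u−d) = 0.9118 and values discount at R = 1.28.
At expiry t=2: V(2,0)=62.2368, V(2,1)=3.7368, V(2,2)=137.6832
(1,0): S=97.0200. Δ = (V_up−V_dn)/(S_up−S_dn) = (3.7368−62.2368)/(130.0068−64.0332) = -0.8867. V = [p*·3.7368 + (1−p*)·62.2368]/1.28 = 6.9520. B = V − Δ·S = 92.9814.
(1,1): S=196.9800. Δ = (V_up−V_dn)/(S_up−S_dn) = (137.6832−3.7368)/(263.9532−130.0068) = 1.0000. V = [p*·137.6832 + (1−p*)·3.7368]/1.28 = 98.3316. B = V − Δ·S = -98.6484.
(0,0): S=147.0000. Δ = (V_up−V_dn)/(S_up−S_dn) = (98.3316−6.9520)/(196.9800−97.0200) = 0.9142. V = [p*·98.3316 + (1−p*)·6.9520]/1.28 = 70.5224. B = V − Δ·S = -63.8593.
Check: Δ(0,0)·S0 + B(0,0) = 70.5224 = V0.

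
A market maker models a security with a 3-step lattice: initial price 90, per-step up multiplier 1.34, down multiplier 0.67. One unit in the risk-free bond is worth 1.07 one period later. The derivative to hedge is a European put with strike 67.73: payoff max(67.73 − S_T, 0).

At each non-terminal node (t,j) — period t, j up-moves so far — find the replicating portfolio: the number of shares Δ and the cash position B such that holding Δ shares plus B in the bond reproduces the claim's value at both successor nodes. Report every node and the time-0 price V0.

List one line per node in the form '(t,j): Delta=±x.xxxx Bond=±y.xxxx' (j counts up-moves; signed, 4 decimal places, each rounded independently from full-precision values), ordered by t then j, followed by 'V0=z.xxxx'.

No-arbitrage ⇒ martingale measure with p* = (R−d)/(u−d) = 0.5970.
Payoff layer (t=3): V(3,0)=40.6613, V(3,1)=13.5927, V(3,2)=0.0000, V(3,3)=0.0000
(2,0): S=40.4010. Δ = (V_up−V_dn)/(S_up−S_dn) = (13.5927−40.6613)/(54.1373−27.0687) = -1.0000. V = [p*·13.5927 + (1−p*)·40.6613]/1.07 = 22.8981. B = V − Δ·S = 63.2991.
(2,1): S=80.8020. Δ = (V_up−V_dn)/(S_up−S_dn) = (0.0000−13.5927)/(108.2747−54.1373) = -0.2511. V = [p*·0.0000 + (1−p*)·13.5927]/1.07 = 5.1193. B = V − Δ·S = 25.4068.
(2,2): S=161.6040. Δ = (V_up−V_dn)/(S_up−S_dn) = (0.0000−0.0000)/(216.5494−108.2747) = 0.0000. V = [p*·0.0000 + (1−p*)·0.0000]/1.07 = 0.0000. B = V − Δ·S = 0.0000.
(1,0): S=60.3000. Δ = (V_up−V_dn)/(S_up−S_dn) = (5.1193−22.8981)/(80.8020−40.4010) = -0.4401. V = [p*·5.1193 + (1−p*)·22.8981]/1.07 = 11.4803. B = V − Δ·S = 38.0157.
(1,1): S=120.6000. Δ = (V_up−V_dn)/(S_up−S_dn) = (0.0000−5.1193)/(161.6040−80.8020) = -0.0634. V = [p*·0.0000 + (1−p*)·5.1193]/1.07 = 1.9280. B = V − Δ·S = 9.5688.
(0,0): S=90.0000. Δ = (V_up−V_dn)/(S_up−S_dn) = (1.9280−11.4803)/(120.6000−60.3000) = -0.1584. V = [p*·1.9280 + (1−p*)·11.4803]/1.07 = 5.3995. B = V − Δ·S = 19.6565.
Check: Δ(0,0)·S0 + B(0,0) = 5.3995 = V0.

(0,0): Delta=-0.1584 Bond=19.6565
(1,0): Delta=-0.4401 Bond=38.0157
(1,1): Delta=-0.0634 Bond=9.5688
(2,0): Delta=-1.0000 Bond=63.2991
(2,1): Delta=-0.2511 Bond=25.4068
(2,2): Delta=0.0000 Bond=0.0000
V0=5.3995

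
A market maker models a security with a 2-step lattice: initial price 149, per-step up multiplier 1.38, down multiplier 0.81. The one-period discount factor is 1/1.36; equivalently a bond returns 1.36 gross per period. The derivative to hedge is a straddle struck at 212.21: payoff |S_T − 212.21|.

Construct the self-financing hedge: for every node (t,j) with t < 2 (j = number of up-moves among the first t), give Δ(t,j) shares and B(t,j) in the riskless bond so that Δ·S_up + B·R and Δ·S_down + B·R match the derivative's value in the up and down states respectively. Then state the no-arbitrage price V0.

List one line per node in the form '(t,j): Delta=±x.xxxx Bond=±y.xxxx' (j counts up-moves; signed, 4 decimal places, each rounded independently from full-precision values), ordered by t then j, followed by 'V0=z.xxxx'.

Under the risk-neutral measure, an up-move has probability p* = (R−d)/(u−d) = 0.9649 and values discount at R = 1.36.
At expiry t=2: V(2,0)=114.4511, V(2,1)=45.6578, V(2,2)=71.5456
  t=1,j=0: stock 120.6900 → up 166.5522 (V=45.6578), down 97.7589 (V=114.4511). Price 35.3468; hedge Δ=-1.0000, bond B=156.0368.
  t=1,j=1: stock 205.6200 → up 283.7556 (V=71.5456), down 166.5522 (V=45.6578). Price 51.9392; hedge Δ=0.2209, bond B=6.5220.
  t=0,j=0: stock 149.0000 → up 205.6200 (V=51.9392), down 120.6900 (V=35.3468). Price 37.7625; hedge Δ=0.1954, bond B=8.6530.
Root portfolio cost Δ·149+B reproduces V0=37.7625.

(0,0): Delta=0.1954 Bond=8.6530
(1,0): Delta=-1.0000 Bond=156.0368
(1,1): Delta=0.2209 Bond=6.5220
V0=37.7625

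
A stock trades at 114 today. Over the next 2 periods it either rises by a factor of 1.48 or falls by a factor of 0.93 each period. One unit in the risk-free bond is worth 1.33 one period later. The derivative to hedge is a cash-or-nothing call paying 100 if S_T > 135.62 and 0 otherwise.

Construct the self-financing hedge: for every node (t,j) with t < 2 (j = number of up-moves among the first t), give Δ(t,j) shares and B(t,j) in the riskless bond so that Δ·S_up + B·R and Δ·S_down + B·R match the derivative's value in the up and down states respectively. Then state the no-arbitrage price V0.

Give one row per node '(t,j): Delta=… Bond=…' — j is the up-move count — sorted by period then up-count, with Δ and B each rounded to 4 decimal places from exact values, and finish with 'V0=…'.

(0,0): Delta=0.3270 Bond=15.0441
(1,0): Delta=1.7149 Bond=-127.1360
(1,1): Delta=0.0000 Bond=75.1880
V0=52.3274

Under the risk-neutral measure, an up-move has probability p* = (R−d)/(u−d) = 0.7273 and values discount at R = 1.33.
Terminal values V(2,·): V(2,0)=0.0000, V(2,1)=100.0000, V(2,2)=100.0000
  t=1,j=0: stock 106.0200 → up 156.9096 (V=100.0000), down 98.5986 (V=0.0000). Price 54.6822; hedge Δ=1.7149, bond B=-127.1360.
  t=1,j=1: stock 168.7200 → up 249.7056 (V=100.0000), down 156.9096 (V=100.0000). Price 75.1880; hedge Δ=0.0000, bond B=75.1880.
  t=0,j=0: stock 114.0000 → up 168.7200 (V=75.1880), down 106.0200 (V=54.6822). Price 52.3274; hedge Δ=0.3270, bond B=15.0441.
Self-financing check: at every node Δ·S+B equals the discounted successor values.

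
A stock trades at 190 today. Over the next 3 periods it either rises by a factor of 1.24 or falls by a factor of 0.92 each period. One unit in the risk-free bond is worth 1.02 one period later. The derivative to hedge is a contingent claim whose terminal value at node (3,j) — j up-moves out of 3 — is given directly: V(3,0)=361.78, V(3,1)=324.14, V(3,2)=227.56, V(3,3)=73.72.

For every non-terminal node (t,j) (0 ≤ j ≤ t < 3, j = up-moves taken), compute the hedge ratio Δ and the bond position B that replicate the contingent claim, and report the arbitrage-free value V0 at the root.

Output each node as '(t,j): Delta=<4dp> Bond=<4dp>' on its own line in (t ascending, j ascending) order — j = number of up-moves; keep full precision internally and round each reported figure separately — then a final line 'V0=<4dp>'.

(0,0): Delta=-1.1748 Bond=514.6496
(1,0): Delta=-0.9825 Bond=491.3364
(1,1): Delta=-1.4886 Bond=598.8762
(2,0): Delta=-0.7314 Bond=460.7794
(2,1): Delta=-1.3924 Bond=590.0074
(2,2): Delta=-1.6456 Bond=656.7157
V0=291.4379

No-arbitrage ⇒ martingale measure with p* = (R−d)/(u−d) = 0.3125.
Payoff layer (t=3): V(3,0)=361.7800, V(3,1)=324.1400, V(3,2)=227.5600, V(3,3)=73.7200
Node (2,0) S=160.8160: V=(p*·324.1400+(1−p*)·361.7800)/1.02=343.1544; Δ=(324.1400−361.7800)/(199.4118−147.9507)=-0.7314; B=V−Δ·S=460.7794
Node (2,1) S=216.7520: V=(p*·227.5600+(1−p*)·324.1400)/1.02=288.1949; Δ=(227.5600−324.1400)/(268.7725−199.4118)=-1.3924; B=V−Δ·S=590.0074
Node (2,2) S=292.1440: V=(p*·73.7200+(1−p*)·227.5600)/1.02=175.9657; Δ=(73.7200−227.5600)/(362.2586−268.7725)=-1.6456; B=V−Δ·S=656.7157
Node (1,0) S=174.8000: V=(p*·288.1949+(1−p*)·343.1544)/1.02=319.5878; Δ=(288.1949−343.1544)/(216.7520−160.8160)=-0.9825; B=V−Δ·S=491.3364
Node (1,1) S=235.6000: V=(p*·175.9657+(1−p*)·288.1949)/1.02=248.1600; Δ=(175.9657−288.1949)/(292.1440−216.7520)=-1.4886; B=V−Δ·S=598.8762
Node (0,0) S=190.0000: V=(p*·248.1600+(1−p*)·319.5878)/1.02=291.4379; Δ=(248.1600−319.5878)/(235.6000−174.8000)=-1.1748; B=V−Δ·S=514.6496
Each (Δ,B) replicates both successor values, so the strategy is self-financing and V0 is arbitrage-free.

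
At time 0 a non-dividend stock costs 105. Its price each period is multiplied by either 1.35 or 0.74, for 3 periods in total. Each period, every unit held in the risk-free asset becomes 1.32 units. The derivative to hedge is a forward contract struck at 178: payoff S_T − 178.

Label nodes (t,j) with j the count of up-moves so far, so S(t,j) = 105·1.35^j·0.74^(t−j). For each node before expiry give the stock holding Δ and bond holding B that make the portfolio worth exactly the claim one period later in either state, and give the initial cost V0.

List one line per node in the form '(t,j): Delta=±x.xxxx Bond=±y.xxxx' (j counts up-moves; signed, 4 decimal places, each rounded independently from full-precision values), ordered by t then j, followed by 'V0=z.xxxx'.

(0,0): Delta=1.0000 Bond=-77.3924
(1,0): Delta=1.0000 Bond=-102.1579
(1,1): Delta=1.0000 Bond=-102.1579
(2,0): Delta=1.0000 Bond=-134.8485
(2,1): Delta=1.0000 Bond=-134.8485
(2,2): Delta=1.0000 Bond=-134.8485
V0=27.6076

Since d<R<u, set p* = (R−d)/(u−d) = 0.9508; price each node as the discounted p*-expectation of its children.
Terminal values V(3,·): V(3,0)=-135.4515, V(3,1)=-100.3777, V(3,2)=-36.3918, V(3,3)=80.3394
  t=2,j=0: stock 57.4980 → up 77.6223 (V=-100.3777), down 42.5485 (V=-135.4515). Price -77.3505; hedge Δ=1.0000, bond B=-134.8485.
  t=2,j=1: stock 104.8950 → up 141.6082 (V=-36.3918), down 77.6223 (V=-100.3777). Price -29.9535; hedge Δ=1.0000, bond B=-134.8485.
  t=2,j=2: stock 191.3625 → up 258.3394 (V=80.3394), down 141.6082 (V=-36.3918). Price 56.5140; hedge Δ=1.0000, bond B=-134.8485.
  t=1,j=0: stock 77.7000 → up 104.8950 (V=-29.9535), down 57.4980 (V=-77.3505). Price -24.4579; hedge Δ=1.0000, bond B=-102.1579.
  t=1,j=1: stock 141.7500 → up 191.3625 (V=56.5140), down 104.8950 (V=-29.9535). Price 39.5921; hedge Δ=1.0000, bond B=-102.1579.
  t=0,j=0: stock 105.0000 → up 141.7500 (V=39.5921), down 77.7000 (V=-24.4579). Price 27.6076; hedge Δ=1.0000, bond B=-77.3924.
Self-financing check: at every node Δ·S+B equals the discounted successor values.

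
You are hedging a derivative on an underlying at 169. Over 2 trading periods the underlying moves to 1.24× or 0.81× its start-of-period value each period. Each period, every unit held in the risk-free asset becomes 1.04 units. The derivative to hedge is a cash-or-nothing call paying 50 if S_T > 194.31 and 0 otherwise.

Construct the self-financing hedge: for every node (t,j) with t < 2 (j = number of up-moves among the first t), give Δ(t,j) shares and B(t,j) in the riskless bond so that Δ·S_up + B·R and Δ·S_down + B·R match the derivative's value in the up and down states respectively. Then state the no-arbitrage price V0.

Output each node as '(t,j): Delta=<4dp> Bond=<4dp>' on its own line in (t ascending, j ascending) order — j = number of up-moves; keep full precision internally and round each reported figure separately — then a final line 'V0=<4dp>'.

(0,0): Delta=0.3539 Bond=-46.5778
(1,0): Delta=0.0000 Bond=0.0000
(1,1): Delta=0.5549 Bond=-90.5635
V0=13.2258

Under the risk-neutral measure, an up-move has probability p* = (R−d)/(u−d) = 0.5349 and values discount at R = 1.04.
At expiry t=2: V(2,0)=0.0000, V(2,1)=0.0000, V(2,2)=50.0000
Node (1,0) S=136.8900: V=(p*·0.0000+(1−p*)·0.0000)/1.04=0.0000; Δ=(0.0000−0.0000)/(169.7436−110.8809)=0.0000; B=V−Δ·S=0.0000
Node (1,1) S=209.5600: V=(p*·50.0000+(1−p*)·0.0000)/1.04=25.7156; Δ=(50.0000−0.0000)/(259.8544−169.7436)=0.5549; B=V−Δ·S=-90.5635
Node (0,0) S=169.0000: V=(p*·25.7156+(1−p*)·0.0000)/1.04=13.2258; Δ=(25.7156−0.0000)/(209.5600−136.8900)=0.3539; B=V−Δ·S=-46.5778
Self-financing check: at every node Δ·S+B equals the discounted successor values.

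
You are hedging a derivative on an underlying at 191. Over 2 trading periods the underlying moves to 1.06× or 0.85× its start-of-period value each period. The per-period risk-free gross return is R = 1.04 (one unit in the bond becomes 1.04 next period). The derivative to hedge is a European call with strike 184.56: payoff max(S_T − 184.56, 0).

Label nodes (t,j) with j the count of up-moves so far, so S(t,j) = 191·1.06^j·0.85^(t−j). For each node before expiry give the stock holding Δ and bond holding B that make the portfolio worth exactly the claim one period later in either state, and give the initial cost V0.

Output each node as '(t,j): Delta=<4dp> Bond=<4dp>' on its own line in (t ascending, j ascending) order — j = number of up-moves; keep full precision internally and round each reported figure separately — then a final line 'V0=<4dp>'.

Under the risk-neutral measure, an up-move has probability p* = (R−d)/(u−d) = 0.9048 and values discount at R = 1.04.
Payoff layer (t=2): V(2,0)=0.0000, V(2,1)=0.0000, V(2,2)=30.0476
  t=1,j=0: stock 162.3500 → up 172.0910 (V=0.0000), down 137.9975 (V=0.0000). Price 0.0000; hedge Δ=0.0000, bond B=0.0000.
  t=1,j=1: stock 202.4600 → up 214.6076 (V=30.0476), down 172.0910 (V=0.0000). Price 26.1403; hedge Δ=0.7067, bond B=-116.9435.
  t=0,j=0: stock 191.0000 → up 202.4600 (V=26.1403), down 162.3500 (V=0.0000). Price 22.7411; hedge Δ=0.6517, bond B=-101.7366.
Check: Δ(0,0)·S0 + B(0,0) = 22.7411 = V0.

(0,0): Delta=0.6517 Bond=-101.7366
(1,0): Delta=0.0000 Bond=0.0000
(1,1): Delta=0.7067 Bond=-116.9435
V0=22.7411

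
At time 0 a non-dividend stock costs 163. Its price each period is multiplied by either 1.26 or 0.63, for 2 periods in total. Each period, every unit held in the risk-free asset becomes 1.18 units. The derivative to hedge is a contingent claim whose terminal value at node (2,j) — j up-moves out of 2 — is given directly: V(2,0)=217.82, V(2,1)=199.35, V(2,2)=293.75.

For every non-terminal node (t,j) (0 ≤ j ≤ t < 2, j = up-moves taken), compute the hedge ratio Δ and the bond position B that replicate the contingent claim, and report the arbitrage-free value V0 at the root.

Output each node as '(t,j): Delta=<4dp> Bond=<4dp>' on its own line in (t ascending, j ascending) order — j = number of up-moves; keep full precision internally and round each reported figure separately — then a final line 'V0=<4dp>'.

Under the risk-neutral measure, an up-move has probability p* = (R−d)/(u−d) = 0.8730 and values discount at R = 1.18.
Terminal values V(2,·): V(2,0)=217.8200, V(2,1)=199.3500, V(2,2)=293.7500
Node (1,0) S=102.6900: V=(p*·199.3500+(1−p*)·217.8200)/1.18=170.9283; Δ=(199.3500−217.8200)/(129.3894−64.6947)=-0.2855; B=V−Δ·S=200.2458
Node (1,1) S=205.3800: V=(p*·293.7500+(1−p*)·199.3500)/1.18=238.7819; Δ=(293.7500−199.3500)/(258.7788−129.3894)=0.7296; B=V−Δ·S=88.9407
Node (0,0) S=163.0000: V=(p*·238.7819+(1−p*)·170.9283)/1.18=195.0556; Δ=(238.7819−170.9283)/(205.3800−102.6900)=0.6608; B=V−Δ·S=87.3514
Each (Δ,B) replicates both successor values, so the strategy is self-financing and V0 is arbitrage-free.

(0,0): Delta=0.6608 Bond=87.3514
(1,0): Delta=-0.2855 Bond=200.2458
(1,1): Delta=0.7296 Bond=88.9407
V0=195.0556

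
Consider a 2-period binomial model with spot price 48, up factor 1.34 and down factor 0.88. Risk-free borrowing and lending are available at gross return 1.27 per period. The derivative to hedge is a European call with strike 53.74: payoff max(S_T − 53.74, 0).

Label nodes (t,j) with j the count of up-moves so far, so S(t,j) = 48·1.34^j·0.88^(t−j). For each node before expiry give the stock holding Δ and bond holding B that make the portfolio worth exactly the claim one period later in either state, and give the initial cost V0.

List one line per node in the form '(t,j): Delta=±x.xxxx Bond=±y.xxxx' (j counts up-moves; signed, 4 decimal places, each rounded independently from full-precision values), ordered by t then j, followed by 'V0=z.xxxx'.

Risk-neutral probability p* = (R−d)/(u−d) = (1.27−0.88)/(1.34−0.88) = 0.8478.
Terminal values V(2,·): V(2,0)=0.0000, V(2,1)=2.8616, V(2,2)=32.4488
  t=1,j=0: stock 42.2400 → up 56.6016 (V=2.8616), down 37.1712 (V=0.0000). Price 1.9103; hedge Δ=0.1473, bond B=-4.3105.
  t=1,j=1: stock 64.3200 → up 86.1888 (V=32.4488), down 56.6016 (V=2.8616). Price 22.0050; hedge Δ=1.0000, bond B=-42.3150.
  t=0,j=0: stock 48.0000 → up 64.3200 (V=22.0050), down 42.2400 (V=1.9103). Price 14.9190; hedge Δ=0.9101, bond B=-28.7651.
Self-financing check: at every node Δ·S+B equals the discounted successor values.

(0,0): Delta=0.9101 Bond=-28.7651
(1,0): Delta=0.1473 Bond=-4.3105
(1,1): Delta=1.0000 Bond=-42.3150
V0=14.9190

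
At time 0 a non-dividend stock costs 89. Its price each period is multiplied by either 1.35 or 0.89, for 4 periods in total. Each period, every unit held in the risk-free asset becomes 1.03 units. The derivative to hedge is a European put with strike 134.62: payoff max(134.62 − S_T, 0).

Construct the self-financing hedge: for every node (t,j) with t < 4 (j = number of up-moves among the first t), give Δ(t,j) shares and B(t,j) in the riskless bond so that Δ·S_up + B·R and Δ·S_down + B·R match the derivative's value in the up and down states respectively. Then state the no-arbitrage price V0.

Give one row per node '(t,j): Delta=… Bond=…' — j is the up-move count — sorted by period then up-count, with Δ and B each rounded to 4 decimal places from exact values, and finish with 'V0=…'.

(0,0): Delta=-0.6761 Bond=96.2094
(1,0): Delta=-0.8556 Bond=113.3123
(1,1): Delta=-0.4057 Bond=66.6007
(2,0): Delta=-1.0000 Bond=126.8923
(2,1): Delta=-0.6380 Bond=93.4418
(2,2): Delta=-0.0556 Bond=11.8146
(3,0): Delta=-1.0000 Bond=130.6990
(3,1): Delta=-1.0000 Bond=130.6990
(3,2): Delta=-0.0925 Bond=17.4930
(3,3): Delta=0.0000 Bond=0.0000
V0=36.0358

No-arbitrage ⇒ martingale measure with p* = (R−d)/(u−d) = 0.3043.
Terminal payoffs: V(4,0)=78.7794, V(4,1)=49.9180, V(4,2)=6.1394, V(4,3)=0.0000, V(4,4)=0.0000
Node (3,0) S=62.7422: V=(p*·49.9180+(1−p*)·78.7794)/1.03=67.9568; Δ=(49.9180−78.7794)/(84.7020−55.8406)=-1.0000; B=V−Δ·S=130.6990
Node (3,1) S=95.1708: V=(p*·6.1394+(1−p*)·49.9180)/1.03=35.5282; Δ=(6.1394−49.9180)/(128.4806−84.7020)=-1.0000; B=V−Δ·S=130.6990
Node (3,2) S=144.3602: V=(p*·0.0000+(1−p*)·6.1394)/1.03=4.1465; Δ=(0.0000−6.1394)/(194.8863−128.4806)=-0.0925; B=V−Δ·S=17.4930
Node (3,3) S=218.9734: V=(p*·0.0000+(1−p*)·0.0000)/1.03=0.0000; Δ=(0.0000−0.0000)/(295.6141−194.8863)=0.0000; B=V−Δ·S=0.0000
Node (2,0) S=70.4969: V=(p*·35.5282+(1−p*)·67.9568)/1.03=56.3954; Δ=(35.5282−67.9568)/(95.1708−62.7422)=-1.0000; B=V−Δ·S=126.8923
Node (2,1) S=106.9335: V=(p*·4.1465+(1−p*)·35.5282)/1.03=25.2206; Δ=(4.1465−35.5282)/(144.3602−95.1708)=-0.6380; B=V−Δ·S=93.4418
Node (2,2) S=162.2025: V=(p*·0.0000+(1−p*)·4.1465)/1.03=2.8005; Δ=(0.0000−4.1465)/(218.9734−144.3602)=-0.0556; B=V−Δ·S=11.8146
Node (1,0) S=79.2100: V=(p*·25.2206+(1−p*)·56.3954)/1.03=45.5412; Δ=(25.2206−56.3954)/(106.9335−70.4969)=-0.8556; B=V−Δ·S=113.3123
Node (1,1) S=120.1500: V=(p*·2.8005+(1−p*)·25.2206)/1.03=17.8613; Δ=(2.8005−25.2206)/(162.2025−106.9335)=-0.4057; B=V−Δ·S=66.6007
Node (0,0) S=89.0000: V=(p*·17.8613+(1−p*)·45.5412)/1.03=36.0358; Δ=(17.8613−45.5412)/(120.1500−79.2100)=-0.6761; B=V−Δ·S=96.2094
Root portfolio cost Δ·89+B reproduces V0=36.0358.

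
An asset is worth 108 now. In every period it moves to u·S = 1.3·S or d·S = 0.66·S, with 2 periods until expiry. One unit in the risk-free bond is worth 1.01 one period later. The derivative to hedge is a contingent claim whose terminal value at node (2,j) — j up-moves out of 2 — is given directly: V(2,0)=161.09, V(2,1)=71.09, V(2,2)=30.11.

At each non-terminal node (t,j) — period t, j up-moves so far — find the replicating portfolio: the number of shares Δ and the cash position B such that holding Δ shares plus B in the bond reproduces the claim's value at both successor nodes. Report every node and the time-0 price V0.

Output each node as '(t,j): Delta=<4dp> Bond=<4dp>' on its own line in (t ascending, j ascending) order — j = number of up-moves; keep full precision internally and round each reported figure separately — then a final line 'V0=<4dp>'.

(0,0): Delta=-0.9052 Bond=173.5498
(1,0): Delta=-1.9729 Bond=251.3886
(1,1): Delta=-0.4561 Bond=112.2283
V0=75.7897

The replicating-portfolio and risk-neutral prices coincide; use p* = (1.01−0.66)/(1.3−0.66) = 0.5469 for the latter.
At expiry t=2: V(2,0)=161.0900, V(2,1)=71.0900, V(2,2)=30.1100
Node (1,0) S=71.2800: V=(p*·71.0900+(1−p*)·161.0900)/1.01=110.7636; Δ=(71.0900−161.0900)/(92.6640−47.0448)=-1.9729; B=V−Δ·S=251.3886
Node (1,1) S=140.4000: V=(p*·30.1100+(1−p*)·71.0900)/1.01=48.1971; Δ=(30.1100−71.0900)/(182.5200−92.6640)=-0.4561; B=V−Δ·S=112.2283
Node (0,0) S=108.0000: V=(p*·48.1971+(1−p*)·110.7636)/1.01=75.7897; Δ=(48.1971−110.7636)/(140.4000−71.2800)=-0.9052; B=V−Δ·S=173.5498
Check: Δ(0,0)·S0 + B(0,0) = 75.7897 = V0.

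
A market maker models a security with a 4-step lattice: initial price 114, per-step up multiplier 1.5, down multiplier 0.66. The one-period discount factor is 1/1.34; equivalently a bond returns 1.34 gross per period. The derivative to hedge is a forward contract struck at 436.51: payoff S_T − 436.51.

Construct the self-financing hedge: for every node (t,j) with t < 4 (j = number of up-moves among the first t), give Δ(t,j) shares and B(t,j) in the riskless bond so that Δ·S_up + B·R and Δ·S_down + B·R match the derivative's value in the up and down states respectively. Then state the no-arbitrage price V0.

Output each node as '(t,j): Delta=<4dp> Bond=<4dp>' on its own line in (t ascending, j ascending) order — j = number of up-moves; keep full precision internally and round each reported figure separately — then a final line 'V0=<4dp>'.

Since d<R<u, set p* = (R−d)/(u−d) = 0.8095; price each node as the discounted p*-expectation of its children.
Terminal values V(4,·): V(4,0)=-414.8788, V(4,1)=-387.3482, V(4,2)=-324.7786, V(4,3)=-182.5750, V(4,4)=140.6150
  t=3,j=0: stock 32.7745 → up 49.1618 (V=-387.3482), down 21.6312 (V=-414.8788). Price -292.9792; hedge Δ=1.0000, bond B=-325.7537.
  t=3,j=1: stock 74.4876 → up 111.7314 (V=-324.7786), down 49.1618 (V=-387.3482). Price -251.2661; hedge Δ=1.0000, bond B=-325.7537.
  t=3,j=2: stock 169.2900 → up 253.9350 (V=-182.5750), down 111.7314 (V=-324.7786). Price -156.4637; hedge Δ=1.0000, bond B=-325.7537.
  t=3,j=3: stock 384.7500 → up 577.1250 (V=140.6150), down 253.9350 (V=-182.5750). Price 58.9963; hedge Δ=1.0000, bond B=-325.7537.
  t=2,j=0: stock 49.6584 → up 74.4876 (V=-251.2661), down 32.7745 (V=-292.9792). Price -193.4414; hedge Δ=1.0000, bond B=-243.0998.
  t=2,j=1: stock 112.8600 → up 169.2900 (V=-156.4637), down 74.4876 (V=-251.2661). Price -130.2398; hedge Δ=1.0000, bond B=-243.0998.
  t=2,j=2: stock 256.5000 → up 384.7500 (V=58.9963), down 169.2900 (V=-156.4637). Price 13.4002; hedge Δ=1.0000, bond B=-243.0998.
  t=1,j=0: stock 75.2400 → up 112.8600 (V=-130.2398), down 49.6584 (V=-193.4414). Price -106.1778; hedge Δ=1.0000, bond B=-181.4178.
  t=1,j=1: stock 171.0000 → up 256.5000 (V=13.4002), down 112.8600 (V=-130.2398). Price -10.4178; hedge Δ=1.0000, bond B=-181.4178.
  t=0,j=0: stock 114.0000 → up 171.0000 (V=-10.4178), down 75.2400 (V=-106.1778). Price -21.3864; hedge Δ=1.0000, bond B=-135.3864.
Self-financing check: at every node Δ·S+B equals the discounted successor values.

(0,0): Delta=1.0000 Bond=-135.3864
(1,0): Delta=1.0000 Bond=-181.4178
(1,1): Delta=1.0000 Bond=-181.4178
(2,0): Delta=1.0000 Bond=-243.0998
(2,1): Delta=1.0000 Bond=-243.0998
(2,2): Delta=1.0000 Bond=-243.0998
(3,0): Delta=1.0000 Bond=-325.7537
(3,1): Delta=1.0000 Bond=-325.7537
(3,2): Delta=1.0000 Bond=-325.7537
(3,3): Delta=1.0000 Bond=-325.7537
V0=-21.3864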